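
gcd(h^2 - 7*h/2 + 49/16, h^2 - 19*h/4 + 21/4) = h - 7/4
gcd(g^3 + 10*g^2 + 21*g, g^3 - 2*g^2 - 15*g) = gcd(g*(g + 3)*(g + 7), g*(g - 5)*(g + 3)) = g^2 + 3*g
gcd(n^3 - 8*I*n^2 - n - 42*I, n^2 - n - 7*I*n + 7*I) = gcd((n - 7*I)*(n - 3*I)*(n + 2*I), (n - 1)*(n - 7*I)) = n - 7*I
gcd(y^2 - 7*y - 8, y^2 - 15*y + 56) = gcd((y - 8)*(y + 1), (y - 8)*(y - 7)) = y - 8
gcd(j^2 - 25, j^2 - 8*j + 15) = j - 5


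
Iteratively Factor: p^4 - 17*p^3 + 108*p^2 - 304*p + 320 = (p - 4)*(p^3 - 13*p^2 + 56*p - 80) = (p - 4)^2*(p^2 - 9*p + 20) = (p - 5)*(p - 4)^2*(p - 4)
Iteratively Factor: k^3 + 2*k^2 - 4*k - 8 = (k + 2)*(k^2 - 4) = (k - 2)*(k + 2)*(k + 2)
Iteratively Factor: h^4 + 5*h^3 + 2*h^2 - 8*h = (h)*(h^3 + 5*h^2 + 2*h - 8) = h*(h + 2)*(h^2 + 3*h - 4) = h*(h + 2)*(h + 4)*(h - 1)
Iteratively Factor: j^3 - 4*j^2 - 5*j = (j - 5)*(j^2 + j) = j*(j - 5)*(j + 1)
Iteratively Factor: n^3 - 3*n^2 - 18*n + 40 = (n + 4)*(n^2 - 7*n + 10) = (n - 5)*(n + 4)*(n - 2)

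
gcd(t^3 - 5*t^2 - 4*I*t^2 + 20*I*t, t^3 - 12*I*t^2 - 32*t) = t^2 - 4*I*t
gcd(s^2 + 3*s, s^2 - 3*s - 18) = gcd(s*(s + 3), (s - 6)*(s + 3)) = s + 3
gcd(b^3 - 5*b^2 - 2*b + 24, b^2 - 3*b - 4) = b - 4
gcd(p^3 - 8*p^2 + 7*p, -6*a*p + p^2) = p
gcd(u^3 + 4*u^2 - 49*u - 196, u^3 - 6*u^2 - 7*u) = u - 7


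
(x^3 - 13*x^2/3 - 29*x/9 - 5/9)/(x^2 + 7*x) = (9*x^3 - 39*x^2 - 29*x - 5)/(9*x*(x + 7))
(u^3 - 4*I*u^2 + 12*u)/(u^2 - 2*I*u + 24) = u*(u + 2*I)/(u + 4*I)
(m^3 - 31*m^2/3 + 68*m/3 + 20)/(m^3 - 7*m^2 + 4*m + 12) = (m^2 - 13*m/3 - 10/3)/(m^2 - m - 2)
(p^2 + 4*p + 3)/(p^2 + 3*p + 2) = (p + 3)/(p + 2)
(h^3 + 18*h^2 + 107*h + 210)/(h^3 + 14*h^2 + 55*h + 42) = (h + 5)/(h + 1)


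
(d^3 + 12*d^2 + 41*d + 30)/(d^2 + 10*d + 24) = (d^2 + 6*d + 5)/(d + 4)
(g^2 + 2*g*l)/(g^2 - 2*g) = (g + 2*l)/(g - 2)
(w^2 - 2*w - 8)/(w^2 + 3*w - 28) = (w + 2)/(w + 7)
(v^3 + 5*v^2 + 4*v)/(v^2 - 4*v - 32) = v*(v + 1)/(v - 8)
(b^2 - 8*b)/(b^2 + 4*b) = (b - 8)/(b + 4)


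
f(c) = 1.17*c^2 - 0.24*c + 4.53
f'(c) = 2.34*c - 0.24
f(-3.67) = 21.17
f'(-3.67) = -8.83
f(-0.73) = 5.33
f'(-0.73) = -1.95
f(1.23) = 6.00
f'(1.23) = 2.64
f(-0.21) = 4.63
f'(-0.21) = -0.73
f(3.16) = 15.45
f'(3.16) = 7.15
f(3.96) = 21.93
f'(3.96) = 9.03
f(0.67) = 4.89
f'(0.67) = 1.33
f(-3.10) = 16.52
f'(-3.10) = -7.49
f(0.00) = 4.53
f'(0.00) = -0.24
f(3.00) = 14.34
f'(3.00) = 6.78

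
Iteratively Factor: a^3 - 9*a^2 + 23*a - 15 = (a - 1)*(a^2 - 8*a + 15) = (a - 3)*(a - 1)*(a - 5)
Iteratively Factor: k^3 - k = (k + 1)*(k^2 - k) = k*(k + 1)*(k - 1)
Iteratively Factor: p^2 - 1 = (p - 1)*(p + 1)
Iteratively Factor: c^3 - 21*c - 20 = (c - 5)*(c^2 + 5*c + 4) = (c - 5)*(c + 1)*(c + 4)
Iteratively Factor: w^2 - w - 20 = (w - 5)*(w + 4)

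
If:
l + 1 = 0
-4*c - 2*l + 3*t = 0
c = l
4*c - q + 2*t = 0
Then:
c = -1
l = -1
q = -8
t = -2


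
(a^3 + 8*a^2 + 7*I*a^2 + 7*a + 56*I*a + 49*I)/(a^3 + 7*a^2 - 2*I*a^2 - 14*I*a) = (a^2 + a*(1 + 7*I) + 7*I)/(a*(a - 2*I))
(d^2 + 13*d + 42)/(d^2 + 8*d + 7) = (d + 6)/(d + 1)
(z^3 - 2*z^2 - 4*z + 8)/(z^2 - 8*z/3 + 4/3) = 3*(z^2 - 4)/(3*z - 2)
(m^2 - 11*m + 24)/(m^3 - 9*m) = (m - 8)/(m*(m + 3))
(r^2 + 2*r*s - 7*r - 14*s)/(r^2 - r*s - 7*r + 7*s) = (r + 2*s)/(r - s)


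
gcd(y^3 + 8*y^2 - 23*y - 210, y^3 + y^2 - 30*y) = y^2 + y - 30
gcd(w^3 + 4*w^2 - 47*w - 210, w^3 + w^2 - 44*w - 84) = w^2 - w - 42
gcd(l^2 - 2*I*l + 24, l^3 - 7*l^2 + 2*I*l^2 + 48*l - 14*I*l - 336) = l - 6*I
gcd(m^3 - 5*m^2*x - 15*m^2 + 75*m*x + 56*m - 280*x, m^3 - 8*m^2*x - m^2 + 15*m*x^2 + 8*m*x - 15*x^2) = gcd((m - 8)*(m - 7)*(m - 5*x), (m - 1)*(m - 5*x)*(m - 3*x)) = -m + 5*x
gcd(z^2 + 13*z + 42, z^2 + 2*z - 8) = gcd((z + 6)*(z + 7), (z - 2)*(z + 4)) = 1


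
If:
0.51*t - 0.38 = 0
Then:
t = 0.75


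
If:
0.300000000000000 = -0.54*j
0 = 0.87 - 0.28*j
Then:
No Solution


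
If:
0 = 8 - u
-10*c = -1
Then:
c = 1/10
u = 8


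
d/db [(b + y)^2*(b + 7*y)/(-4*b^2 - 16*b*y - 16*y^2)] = (-b^3 - 6*b^2*y - 21*b*y^2 - 16*y^3)/(4*(b^3 + 6*b^2*y + 12*b*y^2 + 8*y^3))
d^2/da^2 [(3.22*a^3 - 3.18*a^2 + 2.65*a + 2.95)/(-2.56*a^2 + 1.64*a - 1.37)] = (2.8421709430404e-14*a^5 - 2.7669120000001*a^3 - 139.50792*a^2 + 93.814452*a + 4.85288400000001)/(16.777216*a^6 - 32.243712*a^5 + 47.591424*a^4 - 38.921792*a^3 + 25.468848*a^2 - 9.234348*a + 2.571353)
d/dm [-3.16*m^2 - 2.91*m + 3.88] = -6.32*m - 2.91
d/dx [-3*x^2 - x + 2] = -6*x - 1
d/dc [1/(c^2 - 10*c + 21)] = 2*(5 - c)/(c^2 - 10*c + 21)^2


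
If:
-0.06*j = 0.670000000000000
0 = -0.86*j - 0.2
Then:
No Solution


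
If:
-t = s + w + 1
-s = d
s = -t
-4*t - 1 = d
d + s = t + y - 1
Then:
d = -1/5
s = 1/5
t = -1/5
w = -1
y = 6/5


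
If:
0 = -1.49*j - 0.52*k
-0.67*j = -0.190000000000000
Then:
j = 0.28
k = -0.81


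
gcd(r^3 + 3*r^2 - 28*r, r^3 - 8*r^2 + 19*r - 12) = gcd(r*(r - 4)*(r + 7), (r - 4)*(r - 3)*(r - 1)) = r - 4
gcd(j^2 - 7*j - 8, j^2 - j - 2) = j + 1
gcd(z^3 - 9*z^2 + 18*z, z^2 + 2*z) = z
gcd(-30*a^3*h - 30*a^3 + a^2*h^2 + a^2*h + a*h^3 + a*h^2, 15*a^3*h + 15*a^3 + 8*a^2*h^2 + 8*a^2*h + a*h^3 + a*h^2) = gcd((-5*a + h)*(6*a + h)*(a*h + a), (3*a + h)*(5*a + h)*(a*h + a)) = a*h + a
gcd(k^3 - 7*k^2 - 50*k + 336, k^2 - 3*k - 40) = k - 8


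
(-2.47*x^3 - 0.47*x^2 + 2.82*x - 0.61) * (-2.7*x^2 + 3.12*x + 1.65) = 6.669*x^5 - 6.4374*x^4 - 13.1559*x^3 + 9.6699*x^2 + 2.7498*x - 1.0065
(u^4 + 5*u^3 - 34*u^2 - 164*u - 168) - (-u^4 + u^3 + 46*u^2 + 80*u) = 2*u^4 + 4*u^3 - 80*u^2 - 244*u - 168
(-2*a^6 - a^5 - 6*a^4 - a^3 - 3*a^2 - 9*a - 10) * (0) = 0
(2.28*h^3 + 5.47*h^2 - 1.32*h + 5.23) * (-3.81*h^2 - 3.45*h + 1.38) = -8.6868*h^5 - 28.7067*h^4 - 10.6959*h^3 - 7.8237*h^2 - 19.8651*h + 7.2174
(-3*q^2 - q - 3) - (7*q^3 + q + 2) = -7*q^3 - 3*q^2 - 2*q - 5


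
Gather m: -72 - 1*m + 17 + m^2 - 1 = m^2 - m - 56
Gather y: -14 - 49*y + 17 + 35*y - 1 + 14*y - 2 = 0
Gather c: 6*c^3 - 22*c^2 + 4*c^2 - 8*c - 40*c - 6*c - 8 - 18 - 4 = 6*c^3 - 18*c^2 - 54*c - 30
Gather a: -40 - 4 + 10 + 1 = -33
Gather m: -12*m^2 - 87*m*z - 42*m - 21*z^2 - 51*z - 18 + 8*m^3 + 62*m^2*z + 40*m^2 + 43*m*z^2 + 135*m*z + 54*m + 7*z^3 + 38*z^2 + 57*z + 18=8*m^3 + m^2*(62*z + 28) + m*(43*z^2 + 48*z + 12) + 7*z^3 + 17*z^2 + 6*z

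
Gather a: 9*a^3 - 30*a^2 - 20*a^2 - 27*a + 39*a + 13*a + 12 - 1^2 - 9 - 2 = 9*a^3 - 50*a^2 + 25*a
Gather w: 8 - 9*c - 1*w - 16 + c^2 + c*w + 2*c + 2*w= c^2 - 7*c + w*(c + 1) - 8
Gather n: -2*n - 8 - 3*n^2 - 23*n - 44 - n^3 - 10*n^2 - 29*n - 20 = -n^3 - 13*n^2 - 54*n - 72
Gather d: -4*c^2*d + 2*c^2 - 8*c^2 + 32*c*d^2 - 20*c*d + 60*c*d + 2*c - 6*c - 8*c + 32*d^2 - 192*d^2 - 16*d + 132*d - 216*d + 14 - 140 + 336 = -6*c^2 - 12*c + d^2*(32*c - 160) + d*(-4*c^2 + 40*c - 100) + 210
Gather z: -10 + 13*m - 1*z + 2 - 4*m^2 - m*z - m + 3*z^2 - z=-4*m^2 + 12*m + 3*z^2 + z*(-m - 2) - 8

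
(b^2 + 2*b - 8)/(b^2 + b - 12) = (b - 2)/(b - 3)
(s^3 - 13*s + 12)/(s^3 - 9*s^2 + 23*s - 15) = (s + 4)/(s - 5)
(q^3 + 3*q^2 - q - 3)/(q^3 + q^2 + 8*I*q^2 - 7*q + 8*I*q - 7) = (q^2 + 2*q - 3)/(q^2 + 8*I*q - 7)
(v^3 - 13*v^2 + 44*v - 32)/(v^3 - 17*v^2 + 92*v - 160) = (v - 1)/(v - 5)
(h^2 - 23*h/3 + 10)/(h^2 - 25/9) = 3*(h - 6)/(3*h + 5)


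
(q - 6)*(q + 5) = q^2 - q - 30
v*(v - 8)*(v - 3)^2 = v^4 - 14*v^3 + 57*v^2 - 72*v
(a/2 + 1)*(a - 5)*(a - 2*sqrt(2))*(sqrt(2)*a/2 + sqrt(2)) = sqrt(2)*a^4/4 - a^3 - sqrt(2)*a^3/4 - 4*sqrt(2)*a^2 + a^2 - 5*sqrt(2)*a + 16*a + 20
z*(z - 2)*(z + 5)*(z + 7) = z^4 + 10*z^3 + 11*z^2 - 70*z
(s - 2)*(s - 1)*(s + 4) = s^3 + s^2 - 10*s + 8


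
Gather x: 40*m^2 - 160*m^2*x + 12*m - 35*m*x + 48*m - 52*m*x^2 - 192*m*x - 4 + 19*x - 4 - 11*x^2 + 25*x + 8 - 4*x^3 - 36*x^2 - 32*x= 40*m^2 + 60*m - 4*x^3 + x^2*(-52*m - 47) + x*(-160*m^2 - 227*m + 12)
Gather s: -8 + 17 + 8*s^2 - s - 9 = 8*s^2 - s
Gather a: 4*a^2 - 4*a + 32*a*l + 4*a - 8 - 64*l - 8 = 4*a^2 + 32*a*l - 64*l - 16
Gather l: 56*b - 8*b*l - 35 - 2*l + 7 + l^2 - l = 56*b + l^2 + l*(-8*b - 3) - 28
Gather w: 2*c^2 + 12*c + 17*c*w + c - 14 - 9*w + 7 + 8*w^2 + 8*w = 2*c^2 + 13*c + 8*w^2 + w*(17*c - 1) - 7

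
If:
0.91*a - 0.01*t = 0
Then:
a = 0.010989010989011*t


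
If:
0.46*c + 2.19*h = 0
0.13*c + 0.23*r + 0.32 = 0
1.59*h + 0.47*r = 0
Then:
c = -1.09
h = 0.23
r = -0.77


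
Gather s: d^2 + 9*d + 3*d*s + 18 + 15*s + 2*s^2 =d^2 + 9*d + 2*s^2 + s*(3*d + 15) + 18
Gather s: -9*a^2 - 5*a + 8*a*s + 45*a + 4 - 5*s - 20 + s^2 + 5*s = -9*a^2 + 8*a*s + 40*a + s^2 - 16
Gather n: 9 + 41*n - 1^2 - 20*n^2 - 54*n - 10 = -20*n^2 - 13*n - 2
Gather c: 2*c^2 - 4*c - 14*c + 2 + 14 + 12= 2*c^2 - 18*c + 28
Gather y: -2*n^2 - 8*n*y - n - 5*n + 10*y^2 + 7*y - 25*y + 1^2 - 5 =-2*n^2 - 6*n + 10*y^2 + y*(-8*n - 18) - 4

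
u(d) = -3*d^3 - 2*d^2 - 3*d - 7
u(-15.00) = 9713.00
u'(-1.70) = -22.21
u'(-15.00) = -1968.00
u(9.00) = -2383.00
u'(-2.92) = -68.06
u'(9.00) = -768.00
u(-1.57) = 4.39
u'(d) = -9*d^2 - 4*d - 3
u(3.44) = -163.11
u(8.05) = -1725.74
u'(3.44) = -123.26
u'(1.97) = -45.81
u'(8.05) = -618.42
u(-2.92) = 59.40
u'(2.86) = -88.06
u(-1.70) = 7.06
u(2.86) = -102.12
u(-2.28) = 25.00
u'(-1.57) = -18.90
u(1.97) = -43.61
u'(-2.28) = -40.67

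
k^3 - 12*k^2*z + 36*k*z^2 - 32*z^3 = (k - 8*z)*(k - 2*z)^2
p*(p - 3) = p^2 - 3*p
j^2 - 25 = (j - 5)*(j + 5)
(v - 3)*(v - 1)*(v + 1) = v^3 - 3*v^2 - v + 3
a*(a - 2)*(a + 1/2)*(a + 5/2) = a^4 + a^3 - 19*a^2/4 - 5*a/2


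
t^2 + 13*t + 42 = (t + 6)*(t + 7)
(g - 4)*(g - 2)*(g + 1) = g^3 - 5*g^2 + 2*g + 8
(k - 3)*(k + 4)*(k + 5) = k^3 + 6*k^2 - 7*k - 60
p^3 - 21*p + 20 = (p - 4)*(p - 1)*(p + 5)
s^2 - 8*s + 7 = (s - 7)*(s - 1)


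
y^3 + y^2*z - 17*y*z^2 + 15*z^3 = (y - 3*z)*(y - z)*(y + 5*z)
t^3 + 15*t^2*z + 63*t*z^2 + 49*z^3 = (t + z)*(t + 7*z)^2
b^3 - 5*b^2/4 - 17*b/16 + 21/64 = (b - 7/4)*(b - 1/4)*(b + 3/4)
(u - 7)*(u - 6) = u^2 - 13*u + 42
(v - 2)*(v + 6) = v^2 + 4*v - 12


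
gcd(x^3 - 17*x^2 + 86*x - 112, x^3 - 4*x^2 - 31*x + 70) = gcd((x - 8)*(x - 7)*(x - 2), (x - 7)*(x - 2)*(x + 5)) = x^2 - 9*x + 14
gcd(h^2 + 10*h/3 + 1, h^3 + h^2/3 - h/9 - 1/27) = h + 1/3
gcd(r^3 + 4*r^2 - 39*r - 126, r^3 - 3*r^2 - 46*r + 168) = r^2 + r - 42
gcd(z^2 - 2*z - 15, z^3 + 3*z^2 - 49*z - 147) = z + 3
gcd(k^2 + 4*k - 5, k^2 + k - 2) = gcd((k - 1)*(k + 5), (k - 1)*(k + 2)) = k - 1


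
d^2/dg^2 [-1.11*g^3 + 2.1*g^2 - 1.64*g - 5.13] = 4.2 - 6.66*g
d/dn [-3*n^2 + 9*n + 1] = 9 - 6*n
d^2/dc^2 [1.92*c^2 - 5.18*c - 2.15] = 3.84000000000000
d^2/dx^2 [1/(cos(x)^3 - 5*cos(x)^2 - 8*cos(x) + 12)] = ((-29*cos(x) - 40*cos(2*x) + 9*cos(3*x))*(cos(x)^3 - 5*cos(x)^2 - 8*cos(x) + 12)/4 + 2*(-3*cos(x)^2 + 10*cos(x) + 8)^2*sin(x)^2)/(cos(x)^3 - 5*cos(x)^2 - 8*cos(x) + 12)^3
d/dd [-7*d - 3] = -7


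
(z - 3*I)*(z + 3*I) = z^2 + 9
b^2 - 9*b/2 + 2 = (b - 4)*(b - 1/2)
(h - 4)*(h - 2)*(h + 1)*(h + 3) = h^4 - 2*h^3 - 13*h^2 + 14*h + 24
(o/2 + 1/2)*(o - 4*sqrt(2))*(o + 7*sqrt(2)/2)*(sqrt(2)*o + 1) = sqrt(2)*o^4/2 + sqrt(2)*o^3/2 - 57*sqrt(2)*o^2/4 - 57*sqrt(2)*o/4 - 14*o - 14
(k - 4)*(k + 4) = k^2 - 16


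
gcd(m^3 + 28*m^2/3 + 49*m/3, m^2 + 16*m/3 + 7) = m + 7/3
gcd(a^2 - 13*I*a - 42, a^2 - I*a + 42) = a - 7*I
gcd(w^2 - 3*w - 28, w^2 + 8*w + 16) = w + 4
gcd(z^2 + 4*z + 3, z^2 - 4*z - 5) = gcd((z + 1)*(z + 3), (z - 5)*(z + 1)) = z + 1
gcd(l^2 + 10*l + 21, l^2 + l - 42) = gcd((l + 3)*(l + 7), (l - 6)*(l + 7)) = l + 7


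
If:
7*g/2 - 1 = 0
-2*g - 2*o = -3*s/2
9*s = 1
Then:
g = 2/7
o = -17/84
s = 1/9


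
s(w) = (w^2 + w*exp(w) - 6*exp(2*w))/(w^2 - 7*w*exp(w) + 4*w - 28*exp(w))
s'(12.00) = 8174.07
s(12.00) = 8718.99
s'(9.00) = 493.17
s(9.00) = 534.26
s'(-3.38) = 10.12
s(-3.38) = -5.04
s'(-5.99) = 1.00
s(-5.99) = 3.00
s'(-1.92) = 0.95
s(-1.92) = -0.53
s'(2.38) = 1.23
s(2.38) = 1.43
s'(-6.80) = 0.51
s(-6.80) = 2.43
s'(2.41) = 1.26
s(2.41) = 1.47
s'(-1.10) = 0.37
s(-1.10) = -0.02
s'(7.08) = 83.61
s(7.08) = 91.89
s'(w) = (w^2 + w*exp(w) - 6*exp(2*w))*(7*w*exp(w) - 2*w + 35*exp(w) - 4)/(w^2 - 7*w*exp(w) + 4*w - 28*exp(w))^2 + (w*exp(w) + 2*w - 12*exp(2*w) + exp(w))/(w^2 - 7*w*exp(w) + 4*w - 28*exp(w)) = ((w^2 + w*exp(w) - 6*exp(2*w))*(7*w*exp(w) - 2*w + 35*exp(w) - 4) + (w^2 - 7*w*exp(w) + 4*w - 28*exp(w))*(w*exp(w) + 2*w - 12*exp(2*w) + exp(w)))/(w^2 - 7*w*exp(w) + 4*w - 28*exp(w))^2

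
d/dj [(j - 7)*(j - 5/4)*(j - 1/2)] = 3*j^2 - 35*j/2 + 103/8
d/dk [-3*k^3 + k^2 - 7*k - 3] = -9*k^2 + 2*k - 7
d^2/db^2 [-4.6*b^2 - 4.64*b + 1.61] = -9.20000000000000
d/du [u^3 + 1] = 3*u^2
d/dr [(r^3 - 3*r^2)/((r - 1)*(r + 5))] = r*(r^3 + 8*r^2 - 27*r + 30)/(r^4 + 8*r^3 + 6*r^2 - 40*r + 25)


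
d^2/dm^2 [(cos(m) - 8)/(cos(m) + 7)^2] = (-639*cos(m)/4 + 30*cos(2*m) - cos(3*m)/4 - 46)/(cos(m) + 7)^4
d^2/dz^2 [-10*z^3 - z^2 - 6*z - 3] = -60*z - 2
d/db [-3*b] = -3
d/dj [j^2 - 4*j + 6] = 2*j - 4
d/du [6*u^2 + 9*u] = 12*u + 9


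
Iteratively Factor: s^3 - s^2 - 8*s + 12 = (s + 3)*(s^2 - 4*s + 4) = (s - 2)*(s + 3)*(s - 2)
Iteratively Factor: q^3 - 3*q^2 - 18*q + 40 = (q - 5)*(q^2 + 2*q - 8) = (q - 5)*(q + 4)*(q - 2)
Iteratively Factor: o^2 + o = (o)*(o + 1)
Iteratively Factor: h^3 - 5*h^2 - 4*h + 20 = (h - 2)*(h^2 - 3*h - 10) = (h - 5)*(h - 2)*(h + 2)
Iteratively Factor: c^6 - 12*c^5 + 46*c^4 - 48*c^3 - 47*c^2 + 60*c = (c + 1)*(c^5 - 13*c^4 + 59*c^3 - 107*c^2 + 60*c) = (c - 4)*(c + 1)*(c^4 - 9*c^3 + 23*c^2 - 15*c) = (c - 4)*(c - 3)*(c + 1)*(c^3 - 6*c^2 + 5*c) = c*(c - 4)*(c - 3)*(c + 1)*(c^2 - 6*c + 5) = c*(c - 5)*(c - 4)*(c - 3)*(c + 1)*(c - 1)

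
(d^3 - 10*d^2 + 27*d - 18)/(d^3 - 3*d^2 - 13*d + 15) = (d^2 - 9*d + 18)/(d^2 - 2*d - 15)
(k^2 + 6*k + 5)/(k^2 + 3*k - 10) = (k + 1)/(k - 2)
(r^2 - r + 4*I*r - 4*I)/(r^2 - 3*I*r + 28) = (r - 1)/(r - 7*I)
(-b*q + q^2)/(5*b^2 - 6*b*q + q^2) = q/(-5*b + q)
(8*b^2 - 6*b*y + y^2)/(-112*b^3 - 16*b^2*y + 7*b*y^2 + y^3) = (-2*b + y)/(28*b^2 + 11*b*y + y^2)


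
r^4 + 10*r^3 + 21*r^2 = r^2*(r + 3)*(r + 7)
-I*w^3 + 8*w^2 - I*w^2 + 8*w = w*(w + 8*I)*(-I*w - I)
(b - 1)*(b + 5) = b^2 + 4*b - 5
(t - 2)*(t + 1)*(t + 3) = t^3 + 2*t^2 - 5*t - 6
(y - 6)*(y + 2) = y^2 - 4*y - 12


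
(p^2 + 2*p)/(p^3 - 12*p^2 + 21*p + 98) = p/(p^2 - 14*p + 49)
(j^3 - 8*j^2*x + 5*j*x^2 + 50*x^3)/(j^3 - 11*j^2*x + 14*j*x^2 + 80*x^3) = (-j + 5*x)/(-j + 8*x)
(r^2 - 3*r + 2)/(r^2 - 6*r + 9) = (r^2 - 3*r + 2)/(r^2 - 6*r + 9)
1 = 1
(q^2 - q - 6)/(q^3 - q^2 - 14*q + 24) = (q + 2)/(q^2 + 2*q - 8)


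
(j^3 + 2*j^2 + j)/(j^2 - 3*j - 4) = j*(j + 1)/(j - 4)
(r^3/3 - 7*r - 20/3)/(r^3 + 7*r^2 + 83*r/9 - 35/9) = 3*(r^3 - 21*r - 20)/(9*r^3 + 63*r^2 + 83*r - 35)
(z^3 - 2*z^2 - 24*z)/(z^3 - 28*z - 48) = z/(z + 2)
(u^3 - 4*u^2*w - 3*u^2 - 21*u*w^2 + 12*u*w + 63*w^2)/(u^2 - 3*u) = u - 4*w - 21*w^2/u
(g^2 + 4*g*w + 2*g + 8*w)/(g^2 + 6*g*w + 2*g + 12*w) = (g + 4*w)/(g + 6*w)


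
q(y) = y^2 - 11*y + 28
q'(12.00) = 13.00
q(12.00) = 40.00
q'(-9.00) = -29.00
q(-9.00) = 208.00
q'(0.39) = -10.22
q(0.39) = 23.86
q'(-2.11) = -15.22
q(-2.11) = 55.66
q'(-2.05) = -15.10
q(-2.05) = 54.75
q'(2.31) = -6.38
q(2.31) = 7.93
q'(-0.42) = -11.84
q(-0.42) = 32.80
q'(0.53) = -9.94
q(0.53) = 22.45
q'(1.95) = -7.10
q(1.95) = 10.35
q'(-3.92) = -18.84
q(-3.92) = 86.49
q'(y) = 2*y - 11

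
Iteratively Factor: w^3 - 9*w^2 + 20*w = (w)*(w^2 - 9*w + 20) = w*(w - 4)*(w - 5)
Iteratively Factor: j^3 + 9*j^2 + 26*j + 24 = (j + 2)*(j^2 + 7*j + 12) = (j + 2)*(j + 4)*(j + 3)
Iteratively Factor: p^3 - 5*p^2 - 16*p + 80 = (p - 4)*(p^2 - p - 20) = (p - 5)*(p - 4)*(p + 4)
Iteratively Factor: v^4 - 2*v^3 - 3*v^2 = (v - 3)*(v^3 + v^2) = v*(v - 3)*(v^2 + v) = v*(v - 3)*(v + 1)*(v)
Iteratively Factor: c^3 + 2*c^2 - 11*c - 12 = (c + 1)*(c^2 + c - 12) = (c - 3)*(c + 1)*(c + 4)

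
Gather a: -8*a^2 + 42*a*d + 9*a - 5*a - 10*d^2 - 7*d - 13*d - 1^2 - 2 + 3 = -8*a^2 + a*(42*d + 4) - 10*d^2 - 20*d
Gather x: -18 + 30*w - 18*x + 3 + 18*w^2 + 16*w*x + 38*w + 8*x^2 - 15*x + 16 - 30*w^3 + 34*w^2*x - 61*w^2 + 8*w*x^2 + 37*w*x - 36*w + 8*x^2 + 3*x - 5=-30*w^3 - 43*w^2 + 32*w + x^2*(8*w + 16) + x*(34*w^2 + 53*w - 30) - 4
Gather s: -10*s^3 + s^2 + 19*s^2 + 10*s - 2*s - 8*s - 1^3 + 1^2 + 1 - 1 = -10*s^3 + 20*s^2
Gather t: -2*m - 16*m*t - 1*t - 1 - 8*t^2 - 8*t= -2*m - 8*t^2 + t*(-16*m - 9) - 1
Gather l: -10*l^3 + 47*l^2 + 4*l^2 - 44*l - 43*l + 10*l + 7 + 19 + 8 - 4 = -10*l^3 + 51*l^2 - 77*l + 30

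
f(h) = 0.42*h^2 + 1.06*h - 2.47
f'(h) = 0.84*h + 1.06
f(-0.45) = -2.86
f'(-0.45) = 0.68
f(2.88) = 4.07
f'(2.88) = 3.48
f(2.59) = 3.09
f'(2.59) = 3.24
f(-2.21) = -2.76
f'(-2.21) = -0.80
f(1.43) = -0.10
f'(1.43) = 2.26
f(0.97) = -1.05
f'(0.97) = 1.87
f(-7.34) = 12.38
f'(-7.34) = -5.11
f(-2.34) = -2.65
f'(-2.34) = -0.91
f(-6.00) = 6.29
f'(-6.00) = -3.98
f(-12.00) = 45.29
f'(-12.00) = -9.02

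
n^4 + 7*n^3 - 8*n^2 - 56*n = n*(n + 7)*(n - 2*sqrt(2))*(n + 2*sqrt(2))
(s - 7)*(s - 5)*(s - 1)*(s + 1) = s^4 - 12*s^3 + 34*s^2 + 12*s - 35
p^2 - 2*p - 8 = (p - 4)*(p + 2)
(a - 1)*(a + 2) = a^2 + a - 2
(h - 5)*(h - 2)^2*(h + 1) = h^4 - 8*h^3 + 15*h^2 + 4*h - 20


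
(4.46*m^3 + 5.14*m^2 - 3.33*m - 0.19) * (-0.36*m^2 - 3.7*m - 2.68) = -1.6056*m^5 - 18.3524*m^4 - 29.772*m^3 - 1.3858*m^2 + 9.6274*m + 0.5092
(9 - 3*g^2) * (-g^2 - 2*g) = 3*g^4 + 6*g^3 - 9*g^2 - 18*g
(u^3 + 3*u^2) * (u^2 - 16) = u^5 + 3*u^4 - 16*u^3 - 48*u^2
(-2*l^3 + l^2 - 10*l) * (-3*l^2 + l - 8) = 6*l^5 - 5*l^4 + 47*l^3 - 18*l^2 + 80*l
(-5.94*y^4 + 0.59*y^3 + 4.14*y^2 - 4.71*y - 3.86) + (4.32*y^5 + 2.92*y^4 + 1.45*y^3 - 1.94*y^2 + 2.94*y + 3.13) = 4.32*y^5 - 3.02*y^4 + 2.04*y^3 + 2.2*y^2 - 1.77*y - 0.73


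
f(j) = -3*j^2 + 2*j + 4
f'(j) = 2 - 6*j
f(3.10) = -18.63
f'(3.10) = -16.60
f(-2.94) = -27.81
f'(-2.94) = 19.64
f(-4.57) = -67.79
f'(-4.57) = 29.42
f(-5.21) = -87.85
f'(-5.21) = 33.26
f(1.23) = 1.92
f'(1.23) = -5.38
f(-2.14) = -14.02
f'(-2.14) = 14.84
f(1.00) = 3.00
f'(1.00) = -4.00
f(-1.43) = -4.99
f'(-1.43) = 10.58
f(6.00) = -92.00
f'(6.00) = -34.00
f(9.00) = -221.00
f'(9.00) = -52.00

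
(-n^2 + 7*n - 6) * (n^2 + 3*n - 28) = -n^4 + 4*n^3 + 43*n^2 - 214*n + 168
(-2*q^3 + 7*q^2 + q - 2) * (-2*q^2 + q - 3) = 4*q^5 - 16*q^4 + 11*q^3 - 16*q^2 - 5*q + 6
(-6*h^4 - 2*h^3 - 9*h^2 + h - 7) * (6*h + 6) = -36*h^5 - 48*h^4 - 66*h^3 - 48*h^2 - 36*h - 42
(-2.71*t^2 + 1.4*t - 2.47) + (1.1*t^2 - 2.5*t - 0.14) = -1.61*t^2 - 1.1*t - 2.61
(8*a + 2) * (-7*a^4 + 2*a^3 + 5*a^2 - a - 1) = -56*a^5 + 2*a^4 + 44*a^3 + 2*a^2 - 10*a - 2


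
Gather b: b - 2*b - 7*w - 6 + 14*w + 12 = -b + 7*w + 6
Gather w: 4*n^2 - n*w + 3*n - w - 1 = 4*n^2 + 3*n + w*(-n - 1) - 1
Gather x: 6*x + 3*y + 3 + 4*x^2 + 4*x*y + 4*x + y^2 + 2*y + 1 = 4*x^2 + x*(4*y + 10) + y^2 + 5*y + 4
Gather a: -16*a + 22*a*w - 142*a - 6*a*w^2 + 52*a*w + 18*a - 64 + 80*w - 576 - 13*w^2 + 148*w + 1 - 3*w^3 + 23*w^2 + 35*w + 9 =a*(-6*w^2 + 74*w - 140) - 3*w^3 + 10*w^2 + 263*w - 630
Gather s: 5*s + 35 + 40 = 5*s + 75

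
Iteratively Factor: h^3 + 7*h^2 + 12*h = (h + 3)*(h^2 + 4*h) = (h + 3)*(h + 4)*(h)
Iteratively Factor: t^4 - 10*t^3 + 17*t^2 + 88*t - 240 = (t - 4)*(t^3 - 6*t^2 - 7*t + 60) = (t - 4)^2*(t^2 - 2*t - 15) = (t - 4)^2*(t + 3)*(t - 5)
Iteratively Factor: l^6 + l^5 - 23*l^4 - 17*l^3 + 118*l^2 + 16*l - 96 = (l - 2)*(l^5 + 3*l^4 - 17*l^3 - 51*l^2 + 16*l + 48) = (l - 2)*(l + 4)*(l^4 - l^3 - 13*l^2 + l + 12) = (l - 2)*(l + 1)*(l + 4)*(l^3 - 2*l^2 - 11*l + 12) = (l - 2)*(l - 1)*(l + 1)*(l + 4)*(l^2 - l - 12) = (l - 4)*(l - 2)*(l - 1)*(l + 1)*(l + 4)*(l + 3)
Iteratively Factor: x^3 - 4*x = (x - 2)*(x^2 + 2*x) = x*(x - 2)*(x + 2)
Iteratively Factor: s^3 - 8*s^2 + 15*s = (s)*(s^2 - 8*s + 15) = s*(s - 3)*(s - 5)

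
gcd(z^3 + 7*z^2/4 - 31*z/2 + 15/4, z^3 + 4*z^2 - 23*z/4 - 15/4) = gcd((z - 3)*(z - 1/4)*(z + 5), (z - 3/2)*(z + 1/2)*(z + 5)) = z + 5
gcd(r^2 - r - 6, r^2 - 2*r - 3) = r - 3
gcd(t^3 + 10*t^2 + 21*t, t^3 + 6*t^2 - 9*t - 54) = t + 3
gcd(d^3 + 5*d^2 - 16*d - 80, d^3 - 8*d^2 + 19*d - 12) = d - 4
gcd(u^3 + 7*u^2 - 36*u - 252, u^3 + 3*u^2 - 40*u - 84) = u^2 + u - 42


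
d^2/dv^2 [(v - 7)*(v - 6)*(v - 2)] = 6*v - 30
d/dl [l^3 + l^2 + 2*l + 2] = 3*l^2 + 2*l + 2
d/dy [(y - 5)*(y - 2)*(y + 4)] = 3*y^2 - 6*y - 18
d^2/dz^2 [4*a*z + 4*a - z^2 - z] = -2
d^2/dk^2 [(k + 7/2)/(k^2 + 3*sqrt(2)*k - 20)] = ((2*k + 7)*(2*k + 3*sqrt(2))^2 - (6*k + 7 + 6*sqrt(2))*(k^2 + 3*sqrt(2)*k - 20))/(k^2 + 3*sqrt(2)*k - 20)^3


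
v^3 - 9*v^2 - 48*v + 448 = (v - 8)^2*(v + 7)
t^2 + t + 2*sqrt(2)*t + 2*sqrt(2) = (t + 1)*(t + 2*sqrt(2))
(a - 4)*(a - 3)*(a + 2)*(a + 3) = a^4 - 2*a^3 - 17*a^2 + 18*a + 72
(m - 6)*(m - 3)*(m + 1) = m^3 - 8*m^2 + 9*m + 18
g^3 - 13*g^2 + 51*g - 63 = (g - 7)*(g - 3)^2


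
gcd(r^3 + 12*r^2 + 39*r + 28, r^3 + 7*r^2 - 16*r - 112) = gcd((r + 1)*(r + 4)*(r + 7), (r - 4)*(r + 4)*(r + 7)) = r^2 + 11*r + 28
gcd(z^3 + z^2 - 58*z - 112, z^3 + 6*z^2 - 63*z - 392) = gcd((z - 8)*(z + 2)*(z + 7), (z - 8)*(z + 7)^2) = z^2 - z - 56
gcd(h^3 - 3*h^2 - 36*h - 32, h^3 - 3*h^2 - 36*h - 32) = h^3 - 3*h^2 - 36*h - 32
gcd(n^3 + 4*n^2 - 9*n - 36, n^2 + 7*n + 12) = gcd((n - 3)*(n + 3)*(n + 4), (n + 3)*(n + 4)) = n^2 + 7*n + 12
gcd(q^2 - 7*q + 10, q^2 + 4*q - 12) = q - 2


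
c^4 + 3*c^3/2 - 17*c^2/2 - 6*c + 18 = (c - 2)*(c - 3/2)*(c + 2)*(c + 3)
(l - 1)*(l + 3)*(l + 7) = l^3 + 9*l^2 + 11*l - 21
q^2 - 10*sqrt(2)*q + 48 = (q - 6*sqrt(2))*(q - 4*sqrt(2))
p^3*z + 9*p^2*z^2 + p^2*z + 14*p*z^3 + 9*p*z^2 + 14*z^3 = (p + 2*z)*(p + 7*z)*(p*z + z)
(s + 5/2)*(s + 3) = s^2 + 11*s/2 + 15/2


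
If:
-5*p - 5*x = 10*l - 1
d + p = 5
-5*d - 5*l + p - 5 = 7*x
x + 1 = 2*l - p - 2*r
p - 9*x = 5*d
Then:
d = 19/11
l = -613/495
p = 36/11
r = -1523/495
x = -59/99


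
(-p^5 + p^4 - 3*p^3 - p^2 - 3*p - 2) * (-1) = p^5 - p^4 + 3*p^3 + p^2 + 3*p + 2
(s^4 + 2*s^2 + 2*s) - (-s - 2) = s^4 + 2*s^2 + 3*s + 2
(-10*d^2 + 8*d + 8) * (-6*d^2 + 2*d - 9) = 60*d^4 - 68*d^3 + 58*d^2 - 56*d - 72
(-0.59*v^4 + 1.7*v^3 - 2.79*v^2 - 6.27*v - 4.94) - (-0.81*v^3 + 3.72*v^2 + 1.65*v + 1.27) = -0.59*v^4 + 2.51*v^3 - 6.51*v^2 - 7.92*v - 6.21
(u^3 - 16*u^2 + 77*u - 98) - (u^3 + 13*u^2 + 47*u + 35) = -29*u^2 + 30*u - 133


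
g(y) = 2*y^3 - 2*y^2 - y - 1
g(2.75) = 22.72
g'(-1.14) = 11.36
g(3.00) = 32.00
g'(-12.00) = 911.00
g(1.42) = -0.73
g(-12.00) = -3733.00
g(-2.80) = -57.78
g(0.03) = -1.03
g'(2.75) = 33.38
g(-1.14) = -5.42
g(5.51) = 267.34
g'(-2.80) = 57.24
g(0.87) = -2.07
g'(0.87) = 0.06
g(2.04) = 5.62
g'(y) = 6*y^2 - 4*y - 1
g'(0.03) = -1.11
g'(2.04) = 15.81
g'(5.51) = 159.12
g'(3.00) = 41.00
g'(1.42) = 5.42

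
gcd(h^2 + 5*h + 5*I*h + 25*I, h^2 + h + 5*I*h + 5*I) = h + 5*I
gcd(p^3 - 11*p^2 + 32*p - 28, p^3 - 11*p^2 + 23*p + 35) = p - 7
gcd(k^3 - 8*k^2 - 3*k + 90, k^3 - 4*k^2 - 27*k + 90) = k - 6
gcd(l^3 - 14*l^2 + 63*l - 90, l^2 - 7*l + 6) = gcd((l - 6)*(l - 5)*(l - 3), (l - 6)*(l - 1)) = l - 6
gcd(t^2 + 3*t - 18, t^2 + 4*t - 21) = t - 3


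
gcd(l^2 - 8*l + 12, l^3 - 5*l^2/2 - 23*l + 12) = l - 6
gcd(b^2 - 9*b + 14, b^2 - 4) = b - 2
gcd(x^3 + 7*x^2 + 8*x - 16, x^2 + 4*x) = x + 4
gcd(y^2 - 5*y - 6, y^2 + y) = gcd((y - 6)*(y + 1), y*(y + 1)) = y + 1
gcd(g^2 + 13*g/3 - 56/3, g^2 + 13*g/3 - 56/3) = g^2 + 13*g/3 - 56/3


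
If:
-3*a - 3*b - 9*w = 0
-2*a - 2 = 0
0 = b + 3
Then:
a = -1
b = -3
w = 4/3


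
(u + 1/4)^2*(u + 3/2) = u^3 + 2*u^2 + 13*u/16 + 3/32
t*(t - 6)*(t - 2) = t^3 - 8*t^2 + 12*t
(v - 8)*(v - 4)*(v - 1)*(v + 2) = v^4 - 11*v^3 + 18*v^2 + 56*v - 64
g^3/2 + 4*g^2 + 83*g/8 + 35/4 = (g/2 + 1)*(g + 5/2)*(g + 7/2)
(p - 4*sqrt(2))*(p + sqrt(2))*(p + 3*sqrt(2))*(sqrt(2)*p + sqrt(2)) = sqrt(2)*p^4 + sqrt(2)*p^3 - 26*sqrt(2)*p^2 - 48*p - 26*sqrt(2)*p - 48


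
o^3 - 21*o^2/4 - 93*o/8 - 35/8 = (o - 7)*(o + 1/2)*(o + 5/4)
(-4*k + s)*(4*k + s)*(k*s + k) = -16*k^3*s - 16*k^3 + k*s^3 + k*s^2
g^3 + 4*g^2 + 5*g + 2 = (g + 1)^2*(g + 2)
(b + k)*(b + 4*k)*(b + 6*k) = b^3 + 11*b^2*k + 34*b*k^2 + 24*k^3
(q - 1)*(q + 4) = q^2 + 3*q - 4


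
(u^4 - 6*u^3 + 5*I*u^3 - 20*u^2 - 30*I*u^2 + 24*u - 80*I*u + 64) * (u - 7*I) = u^5 - 6*u^4 - 2*I*u^4 + 15*u^3 + 12*I*u^3 - 186*u^2 + 60*I*u^2 - 496*u - 168*I*u - 448*I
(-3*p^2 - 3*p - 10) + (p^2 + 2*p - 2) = -2*p^2 - p - 12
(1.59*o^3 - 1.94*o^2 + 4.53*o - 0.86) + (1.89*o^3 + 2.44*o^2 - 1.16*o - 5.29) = 3.48*o^3 + 0.5*o^2 + 3.37*o - 6.15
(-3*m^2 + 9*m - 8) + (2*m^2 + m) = -m^2 + 10*m - 8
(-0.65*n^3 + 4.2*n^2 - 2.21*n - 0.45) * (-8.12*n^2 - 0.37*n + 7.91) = 5.278*n^5 - 33.8635*n^4 + 11.2497*n^3 + 37.6937*n^2 - 17.3146*n - 3.5595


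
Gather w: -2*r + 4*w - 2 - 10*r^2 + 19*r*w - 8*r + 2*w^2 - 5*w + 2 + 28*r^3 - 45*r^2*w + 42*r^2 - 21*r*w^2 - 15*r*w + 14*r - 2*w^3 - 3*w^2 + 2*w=28*r^3 + 32*r^2 + 4*r - 2*w^3 + w^2*(-21*r - 1) + w*(-45*r^2 + 4*r + 1)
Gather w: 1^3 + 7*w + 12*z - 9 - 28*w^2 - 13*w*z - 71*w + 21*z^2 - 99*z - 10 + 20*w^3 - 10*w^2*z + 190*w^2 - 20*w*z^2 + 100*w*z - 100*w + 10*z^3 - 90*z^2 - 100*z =20*w^3 + w^2*(162 - 10*z) + w*(-20*z^2 + 87*z - 164) + 10*z^3 - 69*z^2 - 187*z - 18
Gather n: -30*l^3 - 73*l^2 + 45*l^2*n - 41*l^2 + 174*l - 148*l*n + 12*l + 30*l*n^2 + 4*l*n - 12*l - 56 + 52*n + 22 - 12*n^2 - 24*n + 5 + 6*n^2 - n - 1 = -30*l^3 - 114*l^2 + 174*l + n^2*(30*l - 6) + n*(45*l^2 - 144*l + 27) - 30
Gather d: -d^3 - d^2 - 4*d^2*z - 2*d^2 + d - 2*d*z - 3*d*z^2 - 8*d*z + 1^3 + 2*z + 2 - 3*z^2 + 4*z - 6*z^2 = -d^3 + d^2*(-4*z - 3) + d*(-3*z^2 - 10*z + 1) - 9*z^2 + 6*z + 3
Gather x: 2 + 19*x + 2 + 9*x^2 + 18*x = 9*x^2 + 37*x + 4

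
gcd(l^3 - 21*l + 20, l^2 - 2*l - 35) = l + 5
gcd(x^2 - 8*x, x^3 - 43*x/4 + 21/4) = 1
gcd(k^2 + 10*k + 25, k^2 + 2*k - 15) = k + 5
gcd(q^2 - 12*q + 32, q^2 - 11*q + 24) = q - 8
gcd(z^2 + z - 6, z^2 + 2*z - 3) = z + 3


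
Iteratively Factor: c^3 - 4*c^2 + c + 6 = (c + 1)*(c^2 - 5*c + 6) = (c - 2)*(c + 1)*(c - 3)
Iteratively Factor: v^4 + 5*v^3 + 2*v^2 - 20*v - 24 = (v - 2)*(v^3 + 7*v^2 + 16*v + 12) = (v - 2)*(v + 3)*(v^2 + 4*v + 4) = (v - 2)*(v + 2)*(v + 3)*(v + 2)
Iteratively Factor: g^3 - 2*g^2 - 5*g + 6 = (g - 3)*(g^2 + g - 2) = (g - 3)*(g + 2)*(g - 1)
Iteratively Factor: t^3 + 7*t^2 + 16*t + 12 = (t + 2)*(t^2 + 5*t + 6) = (t + 2)*(t + 3)*(t + 2)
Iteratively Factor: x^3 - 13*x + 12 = (x - 3)*(x^2 + 3*x - 4) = (x - 3)*(x - 1)*(x + 4)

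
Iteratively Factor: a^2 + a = (a + 1)*(a)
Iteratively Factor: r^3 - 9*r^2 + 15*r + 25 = (r - 5)*(r^2 - 4*r - 5) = (r - 5)*(r + 1)*(r - 5)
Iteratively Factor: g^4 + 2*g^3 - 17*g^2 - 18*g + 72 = (g - 3)*(g^3 + 5*g^2 - 2*g - 24) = (g - 3)*(g + 4)*(g^2 + g - 6) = (g - 3)*(g - 2)*(g + 4)*(g + 3)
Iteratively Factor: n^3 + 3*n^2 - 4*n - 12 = (n + 3)*(n^2 - 4) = (n - 2)*(n + 3)*(n + 2)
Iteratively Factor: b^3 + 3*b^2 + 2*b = (b + 1)*(b^2 + 2*b) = b*(b + 1)*(b + 2)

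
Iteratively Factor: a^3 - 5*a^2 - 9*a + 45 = (a - 3)*(a^2 - 2*a - 15) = (a - 5)*(a - 3)*(a + 3)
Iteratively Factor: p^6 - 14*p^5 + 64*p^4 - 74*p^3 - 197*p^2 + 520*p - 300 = (p - 1)*(p^5 - 13*p^4 + 51*p^3 - 23*p^2 - 220*p + 300) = (p - 2)*(p - 1)*(p^4 - 11*p^3 + 29*p^2 + 35*p - 150) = (p - 5)*(p - 2)*(p - 1)*(p^3 - 6*p^2 - p + 30) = (p - 5)^2*(p - 2)*(p - 1)*(p^2 - p - 6) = (p - 5)^2*(p - 2)*(p - 1)*(p + 2)*(p - 3)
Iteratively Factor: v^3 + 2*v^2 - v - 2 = (v - 1)*(v^2 + 3*v + 2) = (v - 1)*(v + 1)*(v + 2)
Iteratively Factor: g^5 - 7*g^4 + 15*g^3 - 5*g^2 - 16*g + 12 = (g - 3)*(g^4 - 4*g^3 + 3*g^2 + 4*g - 4) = (g - 3)*(g - 1)*(g^3 - 3*g^2 + 4) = (g - 3)*(g - 2)*(g - 1)*(g^2 - g - 2) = (g - 3)*(g - 2)^2*(g - 1)*(g + 1)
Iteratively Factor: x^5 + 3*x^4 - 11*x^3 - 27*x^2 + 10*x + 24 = (x - 1)*(x^4 + 4*x^3 - 7*x^2 - 34*x - 24) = (x - 1)*(x + 1)*(x^3 + 3*x^2 - 10*x - 24) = (x - 1)*(x + 1)*(x + 4)*(x^2 - x - 6) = (x - 1)*(x + 1)*(x + 2)*(x + 4)*(x - 3)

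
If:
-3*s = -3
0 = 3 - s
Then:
No Solution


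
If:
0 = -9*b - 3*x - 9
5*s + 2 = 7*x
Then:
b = -x/3 - 1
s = 7*x/5 - 2/5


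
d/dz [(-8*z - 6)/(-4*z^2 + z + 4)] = 2*(16*z^2 - 4*z - (4*z + 3)*(8*z - 1) - 16)/(-4*z^2 + z + 4)^2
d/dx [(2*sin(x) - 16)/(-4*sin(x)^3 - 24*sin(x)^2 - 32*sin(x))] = (sin(x)^3 - 9*sin(x)^2 - 48*sin(x) - 32)*cos(x)/((sin(x) + 2)^2*(sin(x) + 4)^2*sin(x)^2)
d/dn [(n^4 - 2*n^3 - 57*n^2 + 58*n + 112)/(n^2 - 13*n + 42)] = (2*n^5 - 41*n^4 + 220*n^3 + 431*n^2 - 5012*n + 3892)/(n^4 - 26*n^3 + 253*n^2 - 1092*n + 1764)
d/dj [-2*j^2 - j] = -4*j - 1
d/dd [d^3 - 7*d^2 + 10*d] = 3*d^2 - 14*d + 10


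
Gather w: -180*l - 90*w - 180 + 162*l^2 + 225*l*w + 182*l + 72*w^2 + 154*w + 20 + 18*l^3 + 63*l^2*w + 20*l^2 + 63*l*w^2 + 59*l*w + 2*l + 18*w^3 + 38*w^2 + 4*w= 18*l^3 + 182*l^2 + 4*l + 18*w^3 + w^2*(63*l + 110) + w*(63*l^2 + 284*l + 68) - 160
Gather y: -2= -2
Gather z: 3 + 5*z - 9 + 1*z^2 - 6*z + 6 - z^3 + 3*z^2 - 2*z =-z^3 + 4*z^2 - 3*z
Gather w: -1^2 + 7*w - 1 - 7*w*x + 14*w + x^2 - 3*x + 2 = w*(21 - 7*x) + x^2 - 3*x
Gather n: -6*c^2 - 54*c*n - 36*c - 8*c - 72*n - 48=-6*c^2 - 44*c + n*(-54*c - 72) - 48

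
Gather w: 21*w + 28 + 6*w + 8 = 27*w + 36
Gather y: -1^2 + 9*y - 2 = 9*y - 3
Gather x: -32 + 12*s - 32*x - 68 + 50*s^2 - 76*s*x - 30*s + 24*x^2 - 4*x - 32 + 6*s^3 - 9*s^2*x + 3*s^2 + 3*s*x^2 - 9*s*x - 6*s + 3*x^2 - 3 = 6*s^3 + 53*s^2 - 24*s + x^2*(3*s + 27) + x*(-9*s^2 - 85*s - 36) - 135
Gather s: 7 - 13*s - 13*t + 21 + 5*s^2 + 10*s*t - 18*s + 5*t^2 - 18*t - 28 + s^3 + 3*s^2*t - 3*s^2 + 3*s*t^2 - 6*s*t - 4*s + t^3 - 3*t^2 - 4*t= s^3 + s^2*(3*t + 2) + s*(3*t^2 + 4*t - 35) + t^3 + 2*t^2 - 35*t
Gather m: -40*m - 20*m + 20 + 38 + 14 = 72 - 60*m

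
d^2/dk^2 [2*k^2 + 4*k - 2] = 4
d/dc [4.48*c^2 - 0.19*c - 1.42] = 8.96*c - 0.19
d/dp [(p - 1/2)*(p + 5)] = 2*p + 9/2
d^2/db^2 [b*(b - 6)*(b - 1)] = 6*b - 14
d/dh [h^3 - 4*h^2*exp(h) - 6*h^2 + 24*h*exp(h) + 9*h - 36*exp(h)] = -4*h^2*exp(h) + 3*h^2 + 16*h*exp(h) - 12*h - 12*exp(h) + 9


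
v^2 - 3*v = v*(v - 3)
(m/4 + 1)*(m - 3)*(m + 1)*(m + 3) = m^4/4 + 5*m^3/4 - 5*m^2/4 - 45*m/4 - 9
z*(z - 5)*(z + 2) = z^3 - 3*z^2 - 10*z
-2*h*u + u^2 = u*(-2*h + u)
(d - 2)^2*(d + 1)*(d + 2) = d^4 - d^3 - 6*d^2 + 4*d + 8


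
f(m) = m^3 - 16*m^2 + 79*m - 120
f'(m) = 3*m^2 - 32*m + 79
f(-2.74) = -477.15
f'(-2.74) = 189.20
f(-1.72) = -308.30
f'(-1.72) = 142.92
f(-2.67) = -464.03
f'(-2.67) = 185.83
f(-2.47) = -427.81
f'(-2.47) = 176.34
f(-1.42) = -267.31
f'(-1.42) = 130.49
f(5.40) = -2.50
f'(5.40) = -6.32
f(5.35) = -2.18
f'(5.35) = -6.33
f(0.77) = -68.20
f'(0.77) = 56.14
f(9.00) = 24.00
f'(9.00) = 34.00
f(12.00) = 252.00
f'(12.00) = 127.00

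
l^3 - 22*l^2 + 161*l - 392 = (l - 8)*(l - 7)^2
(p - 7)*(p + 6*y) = p^2 + 6*p*y - 7*p - 42*y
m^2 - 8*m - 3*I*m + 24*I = (m - 8)*(m - 3*I)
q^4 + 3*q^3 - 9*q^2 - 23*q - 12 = (q - 3)*(q + 1)^2*(q + 4)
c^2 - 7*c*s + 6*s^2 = (c - 6*s)*(c - s)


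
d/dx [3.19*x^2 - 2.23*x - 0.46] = 6.38*x - 2.23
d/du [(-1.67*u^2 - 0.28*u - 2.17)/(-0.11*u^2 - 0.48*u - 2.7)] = (0.7708*u^2 + 8.5406*u - 0.2856)/(0.0121*u^4 + 0.1056*u^3 + 0.8244*u^2 + 2.592*u + 7.29)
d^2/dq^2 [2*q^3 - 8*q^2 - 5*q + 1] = 12*q - 16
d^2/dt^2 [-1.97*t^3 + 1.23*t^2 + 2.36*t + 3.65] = 2.46 - 11.82*t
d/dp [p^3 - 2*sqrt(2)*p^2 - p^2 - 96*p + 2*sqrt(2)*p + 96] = 3*p^2 - 4*sqrt(2)*p - 2*p - 96 + 2*sqrt(2)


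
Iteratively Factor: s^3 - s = (s + 1)*(s^2 - s) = s*(s + 1)*(s - 1)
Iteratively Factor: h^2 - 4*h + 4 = (h - 2)*(h - 2)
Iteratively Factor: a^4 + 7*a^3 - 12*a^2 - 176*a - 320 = (a + 4)*(a^3 + 3*a^2 - 24*a - 80) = (a - 5)*(a + 4)*(a^2 + 8*a + 16) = (a - 5)*(a + 4)^2*(a + 4)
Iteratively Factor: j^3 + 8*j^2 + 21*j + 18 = (j + 3)*(j^2 + 5*j + 6) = (j + 3)^2*(j + 2)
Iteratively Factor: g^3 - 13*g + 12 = (g - 3)*(g^2 + 3*g - 4) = (g - 3)*(g + 4)*(g - 1)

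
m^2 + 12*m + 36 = (m + 6)^2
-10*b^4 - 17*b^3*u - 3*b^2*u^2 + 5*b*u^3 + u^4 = (-2*b + u)*(b + u)^2*(5*b + u)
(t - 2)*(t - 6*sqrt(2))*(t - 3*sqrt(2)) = t^3 - 9*sqrt(2)*t^2 - 2*t^2 + 18*sqrt(2)*t + 36*t - 72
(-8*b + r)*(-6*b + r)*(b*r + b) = 48*b^3*r + 48*b^3 - 14*b^2*r^2 - 14*b^2*r + b*r^3 + b*r^2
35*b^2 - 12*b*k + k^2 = (-7*b + k)*(-5*b + k)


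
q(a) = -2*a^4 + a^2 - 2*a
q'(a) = -8*a^3 + 2*a - 2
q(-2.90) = -127.25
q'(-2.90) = 187.31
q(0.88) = -2.18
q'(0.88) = -5.69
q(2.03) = -33.90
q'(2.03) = -64.86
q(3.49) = -291.51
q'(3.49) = -335.09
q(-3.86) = -421.38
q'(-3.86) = 450.38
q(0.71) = -1.42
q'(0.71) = -3.44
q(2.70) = -104.40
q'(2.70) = -154.06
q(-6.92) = -4524.49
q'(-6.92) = 2635.15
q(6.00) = -2568.00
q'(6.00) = -1718.00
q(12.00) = -41352.00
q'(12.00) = -13802.00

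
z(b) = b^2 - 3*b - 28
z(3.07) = -27.79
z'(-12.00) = -27.00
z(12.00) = 80.00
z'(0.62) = -1.76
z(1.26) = -30.19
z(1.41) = -30.24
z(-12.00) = 152.00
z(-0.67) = -25.54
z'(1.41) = -0.18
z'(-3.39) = -9.78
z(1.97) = -30.03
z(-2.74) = -12.27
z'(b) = 2*b - 3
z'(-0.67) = -4.34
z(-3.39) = -6.34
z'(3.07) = 3.14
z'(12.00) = 21.00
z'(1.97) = 0.94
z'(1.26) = -0.48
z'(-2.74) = -8.48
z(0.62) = -29.48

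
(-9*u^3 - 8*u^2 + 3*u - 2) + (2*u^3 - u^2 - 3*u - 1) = -7*u^3 - 9*u^2 - 3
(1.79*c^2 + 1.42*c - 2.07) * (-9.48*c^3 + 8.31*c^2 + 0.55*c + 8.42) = -16.9692*c^5 + 1.4133*c^4 + 32.4083*c^3 - 1.3489*c^2 + 10.8179*c - 17.4294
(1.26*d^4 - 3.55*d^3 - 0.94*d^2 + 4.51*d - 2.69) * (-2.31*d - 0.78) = -2.9106*d^5 + 7.2177*d^4 + 4.9404*d^3 - 9.6849*d^2 + 2.6961*d + 2.0982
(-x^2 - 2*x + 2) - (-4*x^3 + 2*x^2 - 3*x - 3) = 4*x^3 - 3*x^2 + x + 5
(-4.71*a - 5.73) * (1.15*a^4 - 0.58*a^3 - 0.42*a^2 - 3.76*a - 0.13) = -5.4165*a^5 - 3.8577*a^4 + 5.3016*a^3 + 20.1162*a^2 + 22.1571*a + 0.7449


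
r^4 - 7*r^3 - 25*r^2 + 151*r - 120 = (r - 8)*(r - 3)*(r - 1)*(r + 5)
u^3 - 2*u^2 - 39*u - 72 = (u - 8)*(u + 3)^2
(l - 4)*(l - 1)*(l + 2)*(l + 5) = l^4 + 2*l^3 - 21*l^2 - 22*l + 40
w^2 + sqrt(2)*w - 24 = (w - 3*sqrt(2))*(w + 4*sqrt(2))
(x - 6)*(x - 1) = x^2 - 7*x + 6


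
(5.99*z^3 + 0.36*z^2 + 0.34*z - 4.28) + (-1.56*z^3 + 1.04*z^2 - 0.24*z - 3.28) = 4.43*z^3 + 1.4*z^2 + 0.1*z - 7.56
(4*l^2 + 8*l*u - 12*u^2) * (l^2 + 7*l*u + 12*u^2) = 4*l^4 + 36*l^3*u + 92*l^2*u^2 + 12*l*u^3 - 144*u^4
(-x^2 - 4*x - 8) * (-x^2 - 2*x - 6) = x^4 + 6*x^3 + 22*x^2 + 40*x + 48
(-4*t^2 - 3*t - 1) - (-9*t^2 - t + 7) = 5*t^2 - 2*t - 8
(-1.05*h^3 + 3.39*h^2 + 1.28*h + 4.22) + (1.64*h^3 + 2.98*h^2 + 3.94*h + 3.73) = 0.59*h^3 + 6.37*h^2 + 5.22*h + 7.95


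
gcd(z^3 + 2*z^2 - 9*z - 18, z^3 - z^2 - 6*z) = z^2 - z - 6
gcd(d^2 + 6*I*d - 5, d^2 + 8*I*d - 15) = d + 5*I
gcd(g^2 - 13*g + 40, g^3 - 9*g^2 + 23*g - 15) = g - 5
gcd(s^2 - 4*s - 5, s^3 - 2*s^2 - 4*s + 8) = 1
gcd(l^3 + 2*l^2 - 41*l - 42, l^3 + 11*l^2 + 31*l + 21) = l^2 + 8*l + 7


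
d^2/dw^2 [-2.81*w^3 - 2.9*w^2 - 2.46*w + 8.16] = -16.86*w - 5.8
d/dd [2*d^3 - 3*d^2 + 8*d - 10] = 6*d^2 - 6*d + 8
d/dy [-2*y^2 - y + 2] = -4*y - 1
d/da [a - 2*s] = 1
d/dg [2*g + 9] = 2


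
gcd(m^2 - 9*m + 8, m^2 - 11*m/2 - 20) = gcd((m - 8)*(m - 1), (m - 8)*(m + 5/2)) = m - 8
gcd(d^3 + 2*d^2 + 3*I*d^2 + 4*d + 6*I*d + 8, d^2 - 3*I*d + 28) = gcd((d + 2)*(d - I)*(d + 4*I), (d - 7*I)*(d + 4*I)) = d + 4*I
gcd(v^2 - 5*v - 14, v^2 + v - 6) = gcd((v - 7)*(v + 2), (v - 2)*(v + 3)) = 1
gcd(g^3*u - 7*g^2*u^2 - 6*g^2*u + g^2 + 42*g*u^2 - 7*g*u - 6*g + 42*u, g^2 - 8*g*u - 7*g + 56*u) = 1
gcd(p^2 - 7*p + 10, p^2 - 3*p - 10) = p - 5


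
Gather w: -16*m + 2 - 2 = -16*m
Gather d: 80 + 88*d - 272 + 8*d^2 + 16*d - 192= 8*d^2 + 104*d - 384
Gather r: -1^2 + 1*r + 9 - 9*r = 8 - 8*r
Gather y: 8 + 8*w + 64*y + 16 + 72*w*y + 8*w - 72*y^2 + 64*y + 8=16*w - 72*y^2 + y*(72*w + 128) + 32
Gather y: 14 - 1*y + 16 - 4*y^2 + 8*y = -4*y^2 + 7*y + 30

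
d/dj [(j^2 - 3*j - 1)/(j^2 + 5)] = 3*(j^2 + 4*j - 5)/(j^4 + 10*j^2 + 25)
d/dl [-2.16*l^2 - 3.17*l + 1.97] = -4.32*l - 3.17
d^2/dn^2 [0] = 0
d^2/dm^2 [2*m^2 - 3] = 4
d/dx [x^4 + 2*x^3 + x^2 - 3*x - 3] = 4*x^3 + 6*x^2 + 2*x - 3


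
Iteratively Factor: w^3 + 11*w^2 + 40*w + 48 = (w + 4)*(w^2 + 7*w + 12) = (w + 3)*(w + 4)*(w + 4)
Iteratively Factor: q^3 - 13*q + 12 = (q + 4)*(q^2 - 4*q + 3) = (q - 3)*(q + 4)*(q - 1)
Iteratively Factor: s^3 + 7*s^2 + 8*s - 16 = (s - 1)*(s^2 + 8*s + 16) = (s - 1)*(s + 4)*(s + 4)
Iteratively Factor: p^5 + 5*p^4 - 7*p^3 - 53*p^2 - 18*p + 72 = (p - 3)*(p^4 + 8*p^3 + 17*p^2 - 2*p - 24) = (p - 3)*(p + 2)*(p^3 + 6*p^2 + 5*p - 12) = (p - 3)*(p + 2)*(p + 4)*(p^2 + 2*p - 3) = (p - 3)*(p + 2)*(p + 3)*(p + 4)*(p - 1)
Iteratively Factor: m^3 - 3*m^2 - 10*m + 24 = (m - 4)*(m^2 + m - 6) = (m - 4)*(m - 2)*(m + 3)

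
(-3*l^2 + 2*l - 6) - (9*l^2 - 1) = -12*l^2 + 2*l - 5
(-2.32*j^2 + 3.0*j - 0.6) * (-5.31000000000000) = 12.3192*j^2 - 15.93*j + 3.186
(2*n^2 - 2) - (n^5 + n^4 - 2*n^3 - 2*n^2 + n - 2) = -n^5 - n^4 + 2*n^3 + 4*n^2 - n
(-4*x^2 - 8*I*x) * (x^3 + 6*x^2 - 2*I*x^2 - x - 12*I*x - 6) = -4*x^5 - 24*x^4 - 12*x^3 - 72*x^2 + 8*I*x^2 + 48*I*x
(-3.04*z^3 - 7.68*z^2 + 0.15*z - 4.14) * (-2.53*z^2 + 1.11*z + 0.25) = 7.6912*z^5 + 16.056*z^4 - 9.6643*z^3 + 8.7207*z^2 - 4.5579*z - 1.035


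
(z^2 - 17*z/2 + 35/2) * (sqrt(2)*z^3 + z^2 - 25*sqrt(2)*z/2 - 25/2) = sqrt(2)*z^5 - 17*sqrt(2)*z^4/2 + z^4 - 17*z^3/2 + 5*sqrt(2)*z^3 + 5*z^2 + 425*sqrt(2)*z^2/4 - 875*sqrt(2)*z/4 + 425*z/4 - 875/4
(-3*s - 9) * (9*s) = -27*s^2 - 81*s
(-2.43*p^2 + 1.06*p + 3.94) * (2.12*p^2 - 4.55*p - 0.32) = -5.1516*p^4 + 13.3037*p^3 + 4.3074*p^2 - 18.2662*p - 1.2608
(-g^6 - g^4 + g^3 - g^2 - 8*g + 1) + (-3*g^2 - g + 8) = -g^6 - g^4 + g^3 - 4*g^2 - 9*g + 9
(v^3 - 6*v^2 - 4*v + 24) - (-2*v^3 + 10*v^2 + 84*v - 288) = 3*v^3 - 16*v^2 - 88*v + 312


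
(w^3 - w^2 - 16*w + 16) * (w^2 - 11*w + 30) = w^5 - 12*w^4 + 25*w^3 + 162*w^2 - 656*w + 480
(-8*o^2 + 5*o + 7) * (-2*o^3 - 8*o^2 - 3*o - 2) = 16*o^5 + 54*o^4 - 30*o^3 - 55*o^2 - 31*o - 14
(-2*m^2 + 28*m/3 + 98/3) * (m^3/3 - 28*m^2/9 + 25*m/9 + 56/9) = -2*m^5/3 + 28*m^4/3 - 640*m^3/27 - 2380*m^2/27 + 4018*m/27 + 5488/27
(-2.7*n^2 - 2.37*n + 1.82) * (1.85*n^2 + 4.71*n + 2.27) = -4.995*n^4 - 17.1015*n^3 - 13.9247*n^2 + 3.1923*n + 4.1314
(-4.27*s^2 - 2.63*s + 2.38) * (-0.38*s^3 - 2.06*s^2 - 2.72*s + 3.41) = 1.6226*s^5 + 9.7956*s^4 + 16.1278*s^3 - 12.3099*s^2 - 15.4419*s + 8.1158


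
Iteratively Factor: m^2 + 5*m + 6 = (m + 3)*(m + 2)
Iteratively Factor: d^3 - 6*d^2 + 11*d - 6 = (d - 3)*(d^2 - 3*d + 2) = (d - 3)*(d - 2)*(d - 1)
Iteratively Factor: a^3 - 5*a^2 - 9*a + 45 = (a + 3)*(a^2 - 8*a + 15) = (a - 5)*(a + 3)*(a - 3)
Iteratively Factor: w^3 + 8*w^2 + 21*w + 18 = (w + 3)*(w^2 + 5*w + 6) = (w + 2)*(w + 3)*(w + 3)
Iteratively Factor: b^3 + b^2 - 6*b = (b - 2)*(b^2 + 3*b) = (b - 2)*(b + 3)*(b)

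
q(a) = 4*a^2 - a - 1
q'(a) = 8*a - 1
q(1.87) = 11.12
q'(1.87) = 13.96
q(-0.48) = 0.40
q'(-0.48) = -4.84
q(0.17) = -1.05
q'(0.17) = 0.36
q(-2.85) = 34.34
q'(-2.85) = -23.80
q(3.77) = 52.08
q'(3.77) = 29.16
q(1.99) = 12.85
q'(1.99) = 14.92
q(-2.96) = 37.01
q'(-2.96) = -24.68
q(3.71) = 50.35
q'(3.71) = 28.68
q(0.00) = -1.00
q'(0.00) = -1.00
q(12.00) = 563.00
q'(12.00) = 95.00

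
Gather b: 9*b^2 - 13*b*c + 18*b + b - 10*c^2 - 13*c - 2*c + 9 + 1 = 9*b^2 + b*(19 - 13*c) - 10*c^2 - 15*c + 10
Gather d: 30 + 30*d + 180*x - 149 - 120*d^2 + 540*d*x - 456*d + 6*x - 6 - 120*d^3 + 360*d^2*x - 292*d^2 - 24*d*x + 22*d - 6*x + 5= -120*d^3 + d^2*(360*x - 412) + d*(516*x - 404) + 180*x - 120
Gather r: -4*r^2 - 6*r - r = -4*r^2 - 7*r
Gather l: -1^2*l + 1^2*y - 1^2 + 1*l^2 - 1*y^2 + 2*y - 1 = l^2 - l - y^2 + 3*y - 2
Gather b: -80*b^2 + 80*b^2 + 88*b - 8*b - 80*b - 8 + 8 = 0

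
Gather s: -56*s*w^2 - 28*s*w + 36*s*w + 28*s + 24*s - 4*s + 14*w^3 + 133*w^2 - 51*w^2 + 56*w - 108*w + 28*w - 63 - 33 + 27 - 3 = s*(-56*w^2 + 8*w + 48) + 14*w^3 + 82*w^2 - 24*w - 72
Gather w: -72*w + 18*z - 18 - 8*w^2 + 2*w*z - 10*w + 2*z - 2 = -8*w^2 + w*(2*z - 82) + 20*z - 20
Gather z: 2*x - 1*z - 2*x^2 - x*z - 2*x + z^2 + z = -2*x^2 - x*z + z^2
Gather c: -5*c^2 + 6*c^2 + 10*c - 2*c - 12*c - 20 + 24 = c^2 - 4*c + 4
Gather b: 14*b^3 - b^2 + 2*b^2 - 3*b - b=14*b^3 + b^2 - 4*b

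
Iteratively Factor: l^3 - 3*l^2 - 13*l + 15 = (l - 5)*(l^2 + 2*l - 3) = (l - 5)*(l + 3)*(l - 1)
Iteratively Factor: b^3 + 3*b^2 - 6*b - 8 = (b + 1)*(b^2 + 2*b - 8) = (b + 1)*(b + 4)*(b - 2)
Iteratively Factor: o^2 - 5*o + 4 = (o - 1)*(o - 4)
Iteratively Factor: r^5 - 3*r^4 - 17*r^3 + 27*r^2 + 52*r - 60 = (r + 3)*(r^4 - 6*r^3 + r^2 + 24*r - 20) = (r - 5)*(r + 3)*(r^3 - r^2 - 4*r + 4) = (r - 5)*(r - 1)*(r + 3)*(r^2 - 4) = (r - 5)*(r - 1)*(r + 2)*(r + 3)*(r - 2)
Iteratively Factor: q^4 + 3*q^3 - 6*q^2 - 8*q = (q + 4)*(q^3 - q^2 - 2*q) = q*(q + 4)*(q^2 - q - 2) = q*(q + 1)*(q + 4)*(q - 2)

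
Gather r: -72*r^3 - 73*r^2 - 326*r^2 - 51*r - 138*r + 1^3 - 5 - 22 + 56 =-72*r^3 - 399*r^2 - 189*r + 30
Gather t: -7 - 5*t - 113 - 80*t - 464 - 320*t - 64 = -405*t - 648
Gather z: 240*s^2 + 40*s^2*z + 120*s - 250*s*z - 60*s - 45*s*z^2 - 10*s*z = 240*s^2 - 45*s*z^2 + 60*s + z*(40*s^2 - 260*s)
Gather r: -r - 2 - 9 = -r - 11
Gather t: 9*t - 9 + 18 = 9*t + 9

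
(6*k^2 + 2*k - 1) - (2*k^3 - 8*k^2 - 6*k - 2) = -2*k^3 + 14*k^2 + 8*k + 1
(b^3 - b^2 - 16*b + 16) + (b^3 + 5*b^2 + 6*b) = 2*b^3 + 4*b^2 - 10*b + 16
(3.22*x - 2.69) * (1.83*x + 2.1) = 5.8926*x^2 + 1.8393*x - 5.649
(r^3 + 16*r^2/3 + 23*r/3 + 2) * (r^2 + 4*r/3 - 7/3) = r^5 + 20*r^4/3 + 112*r^3/9 - 2*r^2/9 - 137*r/9 - 14/3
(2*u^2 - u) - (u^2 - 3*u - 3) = u^2 + 2*u + 3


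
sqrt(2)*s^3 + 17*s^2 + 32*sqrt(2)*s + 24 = (s + 2*sqrt(2))*(s + 6*sqrt(2))*(sqrt(2)*s + 1)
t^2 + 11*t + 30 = (t + 5)*(t + 6)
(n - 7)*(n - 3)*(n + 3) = n^3 - 7*n^2 - 9*n + 63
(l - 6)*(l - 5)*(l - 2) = l^3 - 13*l^2 + 52*l - 60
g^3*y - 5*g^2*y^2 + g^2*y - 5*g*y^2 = g*(g - 5*y)*(g*y + y)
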